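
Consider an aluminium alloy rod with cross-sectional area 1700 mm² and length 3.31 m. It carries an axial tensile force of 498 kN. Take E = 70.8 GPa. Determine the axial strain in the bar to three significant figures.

0.00414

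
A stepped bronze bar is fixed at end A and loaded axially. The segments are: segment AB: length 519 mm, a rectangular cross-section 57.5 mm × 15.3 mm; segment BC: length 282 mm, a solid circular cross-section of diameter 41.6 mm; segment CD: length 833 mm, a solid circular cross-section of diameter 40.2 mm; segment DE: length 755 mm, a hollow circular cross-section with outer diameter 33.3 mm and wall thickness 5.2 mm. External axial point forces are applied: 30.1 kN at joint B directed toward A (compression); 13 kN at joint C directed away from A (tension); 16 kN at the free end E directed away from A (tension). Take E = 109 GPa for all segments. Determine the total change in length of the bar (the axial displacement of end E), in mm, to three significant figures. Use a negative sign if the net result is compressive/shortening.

0.387 mm

Internal axial forces (sectioning from the free end, tension +): N_DE = 16 kN, N_CD = 16 kN, N_BC = 29 kN, N_AB = -1.1 kN.
A_AB = 879.8 mm².
A_BC = 1359 mm².
A_CD = 1269 mm².
A_DE = 459 mm².
δ_AB = -1100·519/(879.8·109000) = -0.005954 mm
δ_BC = 29000·282/(1359·109000) = 0.0552 mm
δ_CD = 16000·833/(1269·109000) = 0.09634 mm
δ_DE = 16000·755/(459·109000) = 0.2414 mm
δ = Σδ_i = 0.387 mm.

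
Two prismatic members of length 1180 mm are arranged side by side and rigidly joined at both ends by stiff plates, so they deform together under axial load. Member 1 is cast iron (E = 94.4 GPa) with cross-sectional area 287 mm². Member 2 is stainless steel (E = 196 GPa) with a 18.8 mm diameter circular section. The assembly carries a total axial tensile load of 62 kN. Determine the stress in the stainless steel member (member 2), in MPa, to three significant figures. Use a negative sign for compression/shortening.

149 MPa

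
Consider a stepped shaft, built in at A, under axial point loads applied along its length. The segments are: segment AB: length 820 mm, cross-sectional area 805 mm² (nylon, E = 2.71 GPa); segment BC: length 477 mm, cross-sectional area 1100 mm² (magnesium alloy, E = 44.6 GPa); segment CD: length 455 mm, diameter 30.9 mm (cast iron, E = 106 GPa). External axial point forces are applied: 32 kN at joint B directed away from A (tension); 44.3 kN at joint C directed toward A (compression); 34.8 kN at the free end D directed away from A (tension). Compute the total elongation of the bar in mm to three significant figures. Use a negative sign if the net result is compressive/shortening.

8.56 mm

Internal axial forces (sectioning from the free end, tension +): N_CD = 34.8 kN, N_BC = -9.5 kN, N_AB = 22.5 kN.
A_CD = 749.9 mm².
δ_AB = 22500·820/(805·2710) = 8.457 mm
δ_BC = -9500·477/(1100·44600) = -0.09237 mm
δ_CD = 34800·455/(749.9·106000) = 0.1992 mm
δ = Σδ_i = 8.564 mm.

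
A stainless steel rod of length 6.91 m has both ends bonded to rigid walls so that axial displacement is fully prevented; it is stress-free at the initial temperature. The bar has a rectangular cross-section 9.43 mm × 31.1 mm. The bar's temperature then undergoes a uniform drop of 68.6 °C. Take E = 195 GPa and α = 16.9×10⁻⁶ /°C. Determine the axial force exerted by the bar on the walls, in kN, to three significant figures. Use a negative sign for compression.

66.3 kN

Free thermal expansion αLΔT = 16.9e-6 · 6910 · -68.6 = -8.011 mm.
The walls impose strain ε = −(-8.011)/6910 = 1.1593e-03; σ = Eε = 195000 · 1.1593e-03 = 226.1 MPa.
Wall reaction R = σ·A = 226.1·293.3 = 66300 N = 66.3 kN.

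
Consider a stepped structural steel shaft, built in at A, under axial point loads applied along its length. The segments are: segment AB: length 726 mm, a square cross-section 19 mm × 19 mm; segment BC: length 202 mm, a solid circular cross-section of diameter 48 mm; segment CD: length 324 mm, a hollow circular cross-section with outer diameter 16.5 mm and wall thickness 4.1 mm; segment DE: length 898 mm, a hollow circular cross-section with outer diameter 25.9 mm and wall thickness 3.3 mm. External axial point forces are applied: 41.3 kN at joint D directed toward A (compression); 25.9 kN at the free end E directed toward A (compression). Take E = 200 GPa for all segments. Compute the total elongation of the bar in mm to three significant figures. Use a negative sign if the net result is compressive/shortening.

-1.89 mm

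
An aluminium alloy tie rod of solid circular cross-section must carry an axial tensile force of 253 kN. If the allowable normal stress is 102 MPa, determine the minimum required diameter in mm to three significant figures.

Required area A ≥ P/σ_allow = 253000/102 = 2480 mm².
For a solid circular section, d ≥ √(4A/π) = 56.2 mm.

56.2 mm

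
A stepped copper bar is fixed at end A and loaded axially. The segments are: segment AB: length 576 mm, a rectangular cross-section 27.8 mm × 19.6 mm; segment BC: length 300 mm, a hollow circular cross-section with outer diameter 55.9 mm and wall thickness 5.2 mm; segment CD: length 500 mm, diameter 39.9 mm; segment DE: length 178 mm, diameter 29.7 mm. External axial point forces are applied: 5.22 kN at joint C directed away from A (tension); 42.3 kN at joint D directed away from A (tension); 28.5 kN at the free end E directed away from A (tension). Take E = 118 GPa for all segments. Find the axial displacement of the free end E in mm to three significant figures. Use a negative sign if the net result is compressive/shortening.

1.22 mm

Internal axial forces (sectioning from the free end, tension +): N_DE = 28.5 kN, N_CD = 70.8 kN, N_BC = 76.02 kN, N_AB = 76.02 kN.
A_AB = 544.9 mm².
A_BC = 828.2 mm².
A_CD = 1250 mm².
A_DE = 692.8 mm².
δ_AB = 76020·576/(544.9·118000) = 0.681 mm
δ_BC = 76020·300/(828.2·118000) = 0.2333 mm
δ_CD = 70800·500/(1250·118000) = 0.2399 mm
δ_DE = 28500·178/(692.8·118000) = 0.06206 mm
δ = Σδ_i = 1.216 mm.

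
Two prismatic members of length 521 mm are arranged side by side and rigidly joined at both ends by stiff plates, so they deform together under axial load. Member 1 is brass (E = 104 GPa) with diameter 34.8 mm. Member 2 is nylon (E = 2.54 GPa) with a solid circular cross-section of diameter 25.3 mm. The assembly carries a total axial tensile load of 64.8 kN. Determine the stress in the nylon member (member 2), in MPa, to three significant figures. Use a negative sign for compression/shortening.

A_1 = 951.1 mm².
A_2 = 502.7 mm².
Equal strain + equilibrium ⇒ each member carries load in proportion to AE: A₁E₁ = 98920000 N, A₂E₂ = 1277000 N, ΣAE = 100200000 N.
σ₂ = P·E₂/ΣAE = 64800·2540/100200000 = 1.643 MPa.

1.64 MPa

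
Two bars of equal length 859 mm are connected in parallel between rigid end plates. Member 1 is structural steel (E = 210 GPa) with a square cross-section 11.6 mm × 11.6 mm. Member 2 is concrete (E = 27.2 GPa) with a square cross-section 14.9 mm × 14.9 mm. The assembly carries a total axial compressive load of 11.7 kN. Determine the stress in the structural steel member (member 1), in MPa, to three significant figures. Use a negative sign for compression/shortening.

A_1 = 134.6 mm².
A_2 = 222 mm².
Equal strain + equilibrium ⇒ each member carries load in proportion to AE: A₁E₁ = 28260000 N, A₂E₂ = 6039000 N, ΣAE = 34300000 N.
σ₁ = P·E₁/ΣAE = -11700·210000/34300000 = -71.64 MPa.

-71.6 MPa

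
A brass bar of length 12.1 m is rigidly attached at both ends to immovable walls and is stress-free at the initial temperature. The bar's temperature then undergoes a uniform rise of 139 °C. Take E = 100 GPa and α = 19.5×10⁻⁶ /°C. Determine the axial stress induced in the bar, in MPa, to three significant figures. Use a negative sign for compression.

-271 MPa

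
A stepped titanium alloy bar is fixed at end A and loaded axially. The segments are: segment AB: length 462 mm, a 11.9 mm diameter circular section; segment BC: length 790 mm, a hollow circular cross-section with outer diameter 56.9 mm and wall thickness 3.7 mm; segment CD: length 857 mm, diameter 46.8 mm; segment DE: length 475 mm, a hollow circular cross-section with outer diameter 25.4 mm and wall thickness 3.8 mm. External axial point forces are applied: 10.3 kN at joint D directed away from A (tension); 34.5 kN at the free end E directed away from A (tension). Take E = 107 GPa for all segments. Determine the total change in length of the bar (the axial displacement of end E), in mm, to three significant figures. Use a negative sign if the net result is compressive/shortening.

3.08 mm

Internal axial forces (sectioning from the free end, tension +): N_DE = 34.5 kN, N_CD = 44.8 kN, N_BC = 44.8 kN, N_AB = 44.8 kN.
A_AB = 111.2 mm².
A_BC = 618.4 mm².
A_CD = 1720 mm².
A_DE = 257.9 mm².
δ_AB = 44800·462/(111.2·107000) = 1.739 mm
δ_BC = 44800·790/(618.4·107000) = 0.5349 mm
δ_CD = 44800·857/(1720·107000) = 0.2086 mm
δ_DE = 34500·475/(257.9·107000) = 0.5939 mm
δ = Σδ_i = 3.077 mm.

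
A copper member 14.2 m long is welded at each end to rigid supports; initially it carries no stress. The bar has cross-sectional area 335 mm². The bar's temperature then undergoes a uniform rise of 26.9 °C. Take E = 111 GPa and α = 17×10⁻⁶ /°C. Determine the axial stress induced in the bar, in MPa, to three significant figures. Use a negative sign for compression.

Free thermal expansion αLΔT = 17e-6 · 14200 · 26.9 = 6.494 mm.
The walls impose strain ε = −(6.494)/14200 = -4.5730e-04; σ = Eε = 111000 · -4.5730e-04 = -50.76 MPa.

-50.8 MPa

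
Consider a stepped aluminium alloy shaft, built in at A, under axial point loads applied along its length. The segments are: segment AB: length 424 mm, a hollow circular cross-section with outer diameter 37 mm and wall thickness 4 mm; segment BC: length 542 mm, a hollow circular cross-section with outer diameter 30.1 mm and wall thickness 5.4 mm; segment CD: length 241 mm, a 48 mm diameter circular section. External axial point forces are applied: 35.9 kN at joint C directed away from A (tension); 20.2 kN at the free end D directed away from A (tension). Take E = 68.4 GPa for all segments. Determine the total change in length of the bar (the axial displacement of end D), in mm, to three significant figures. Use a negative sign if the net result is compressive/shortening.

Internal axial forces (sectioning from the free end, tension +): N_CD = 20.2 kN, N_BC = 56.1 kN, N_AB = 56.1 kN.
A_AB = 414.7 mm².
A_BC = 419 mm².
A_CD = 1810 mm².
δ_AB = 56100·424/(414.7·68400) = 0.8386 mm
δ_BC = 56100·542/(419·68400) = 1.061 mm
δ_CD = 20200·241/(1810·68400) = 0.03933 mm
δ = Σδ_i = 1.939 mm.

1.94 mm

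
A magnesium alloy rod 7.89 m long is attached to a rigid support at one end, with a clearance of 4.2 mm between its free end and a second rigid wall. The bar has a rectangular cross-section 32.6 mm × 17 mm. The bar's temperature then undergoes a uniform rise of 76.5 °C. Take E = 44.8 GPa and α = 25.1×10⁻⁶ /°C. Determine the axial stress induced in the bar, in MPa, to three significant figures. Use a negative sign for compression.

-62.2 MPa

Free thermal expansion αLΔT = 25.1e-6 · 7890 · 76.5 = 15.15 mm.
The walls engage after the gap closes; constrained expansion = 15.15 − 4.2 = 10.95 mm.
The walls impose strain ε = −(10.95)/7890 = -1.3878e-03; σ = Eε = 44800 · -1.3878e-03 = -62.17 MPa.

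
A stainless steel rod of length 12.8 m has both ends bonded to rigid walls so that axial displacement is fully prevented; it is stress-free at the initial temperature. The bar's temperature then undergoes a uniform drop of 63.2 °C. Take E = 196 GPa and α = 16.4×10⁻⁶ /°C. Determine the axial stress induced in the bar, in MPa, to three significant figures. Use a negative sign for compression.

Free thermal expansion αLΔT = 16.4e-6 · 12800 · -63.2 = -13.27 mm.
The walls impose strain ε = −(-13.27)/12800 = 1.0365e-03; σ = Eε = 196000 · 1.0365e-03 = 203.2 MPa.

203 MPa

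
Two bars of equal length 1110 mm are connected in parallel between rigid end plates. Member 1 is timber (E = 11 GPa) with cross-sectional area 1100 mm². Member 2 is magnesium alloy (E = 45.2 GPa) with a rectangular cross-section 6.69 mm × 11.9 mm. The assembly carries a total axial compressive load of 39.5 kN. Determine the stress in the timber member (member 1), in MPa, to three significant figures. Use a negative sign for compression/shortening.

A_2 = 79.61 mm².
Equal strain + equilibrium ⇒ each member carries load in proportion to AE: A₁E₁ = 12100000 N, A₂E₂ = 3598000 N, ΣAE = 15700000 N.
σ₁ = P·E₁/ΣAE = -39500·11000/15700000 = -27.68 MPa.

-27.7 MPa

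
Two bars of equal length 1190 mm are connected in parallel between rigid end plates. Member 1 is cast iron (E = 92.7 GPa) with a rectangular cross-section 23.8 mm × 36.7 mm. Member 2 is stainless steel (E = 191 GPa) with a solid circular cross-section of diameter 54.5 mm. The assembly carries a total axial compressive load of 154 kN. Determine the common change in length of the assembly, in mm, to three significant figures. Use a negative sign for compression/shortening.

A_1 = 873.5 mm².
A_2 = 2333 mm².
Equal strain + equilibrium ⇒ each member carries load in proportion to AE: A₁E₁ = 80970000 N, A₂E₂ = 445600000 N, ΣAE = 526500000 N.
δ = PL/ΣAE = -154000·1190/526500000 = -0.348 mm.

-0.348 mm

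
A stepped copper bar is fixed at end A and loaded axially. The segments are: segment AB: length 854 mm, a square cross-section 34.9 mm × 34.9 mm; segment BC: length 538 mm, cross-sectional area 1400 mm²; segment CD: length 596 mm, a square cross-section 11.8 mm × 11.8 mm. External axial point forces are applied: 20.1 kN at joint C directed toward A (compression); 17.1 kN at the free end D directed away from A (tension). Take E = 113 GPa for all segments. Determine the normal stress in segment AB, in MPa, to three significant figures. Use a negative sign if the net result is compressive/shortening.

Internal axial forces (sectioning from the free end, tension +): N_CD = 17.1 kN, N_BC = -3 kN, N_AB = -3 kN.
A_AB = 1218 mm².
σ_AB = N_AB/A_AB = -3000/1218 = -2.463 MPa.

-2.46 MPa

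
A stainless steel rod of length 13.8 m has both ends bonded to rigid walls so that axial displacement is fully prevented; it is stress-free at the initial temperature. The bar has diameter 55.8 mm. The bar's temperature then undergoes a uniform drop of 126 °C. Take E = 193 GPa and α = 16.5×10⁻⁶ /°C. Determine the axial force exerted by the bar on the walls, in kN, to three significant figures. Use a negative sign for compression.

981 kN

Free thermal expansion αLΔT = 16.5e-6 · 13800 · -126 = -28.69 mm.
The walls impose strain ε = −(-28.69)/13800 = 2.0790e-03; σ = Eε = 193000 · 2.0790e-03 = 401.2 MPa.
Wall reaction R = σ·A = 401.2·2445 = 981200 N = 981.2 kN.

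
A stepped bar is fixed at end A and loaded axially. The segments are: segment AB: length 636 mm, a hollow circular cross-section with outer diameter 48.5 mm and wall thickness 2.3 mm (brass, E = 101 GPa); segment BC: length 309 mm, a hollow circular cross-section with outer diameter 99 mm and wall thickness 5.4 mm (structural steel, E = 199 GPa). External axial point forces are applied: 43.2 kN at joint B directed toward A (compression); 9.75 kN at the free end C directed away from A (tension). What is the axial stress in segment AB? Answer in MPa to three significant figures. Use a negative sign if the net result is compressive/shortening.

-100 MPa

Internal axial forces (sectioning from the free end, tension +): N_BC = 9.75 kN, N_AB = -33.45 kN.
A_AB = 333.8 mm².
σ_AB = N_AB/A_AB = -33450/333.8 = -100.2 MPa.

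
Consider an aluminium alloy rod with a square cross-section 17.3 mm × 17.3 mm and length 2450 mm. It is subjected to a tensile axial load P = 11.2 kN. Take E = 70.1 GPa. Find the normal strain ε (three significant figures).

5.34e-04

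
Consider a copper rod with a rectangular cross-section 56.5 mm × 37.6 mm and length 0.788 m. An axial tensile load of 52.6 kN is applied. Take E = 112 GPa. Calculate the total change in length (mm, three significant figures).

0.174 mm

A = 2124 mm².
δ_mech = NL/(AE) = 52600·788/(2124·112000) = 0.1742 mm.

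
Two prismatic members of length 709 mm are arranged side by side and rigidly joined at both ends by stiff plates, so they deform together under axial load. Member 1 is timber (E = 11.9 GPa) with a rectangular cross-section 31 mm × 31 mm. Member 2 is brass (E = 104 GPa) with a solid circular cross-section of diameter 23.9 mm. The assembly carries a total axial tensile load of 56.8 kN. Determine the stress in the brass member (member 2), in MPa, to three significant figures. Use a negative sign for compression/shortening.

A_1 = 961 mm².
A_2 = 448.6 mm².
Equal strain + equilibrium ⇒ each member carries load in proportion to AE: A₁E₁ = 11440000 N, A₂E₂ = 46660000 N, ΣAE = 58090000 N.
σ₂ = P·E₂/ΣAE = 56800·104000/58090000 = 101.7 MPa.

102 MPa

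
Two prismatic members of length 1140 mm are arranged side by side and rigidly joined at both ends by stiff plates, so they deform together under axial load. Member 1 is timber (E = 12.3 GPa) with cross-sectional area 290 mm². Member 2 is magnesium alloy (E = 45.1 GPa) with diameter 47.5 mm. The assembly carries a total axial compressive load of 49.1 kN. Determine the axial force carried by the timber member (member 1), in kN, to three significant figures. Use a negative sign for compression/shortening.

A_2 = 1772 mm².
Equal strain + equilibrium ⇒ each member carries load in proportion to AE: A₁E₁ = 3567000 N, A₂E₂ = 79920000 N, ΣAE = 83490000 N.
F₁ = P·A₁E₁/ΣAE = -49100·3567000/83490000 = -2098 N.

-2.10 kN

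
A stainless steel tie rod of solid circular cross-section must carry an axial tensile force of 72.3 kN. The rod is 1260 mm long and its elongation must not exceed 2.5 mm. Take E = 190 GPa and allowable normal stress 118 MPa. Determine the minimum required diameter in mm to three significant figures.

Required area A ≥ P/σ_allow = 72300/118 = 612.7 mm².
For a solid circular section, d ≥ √(4A/π) = 27.93 mm.
Elongation limit: A ≥ PL/(Eδ_allow) = 72300·1260/(190000·2.5) = 191.8 mm² ⇒ d ≥ 15.63 mm.
The stress limit governs.

27.9 mm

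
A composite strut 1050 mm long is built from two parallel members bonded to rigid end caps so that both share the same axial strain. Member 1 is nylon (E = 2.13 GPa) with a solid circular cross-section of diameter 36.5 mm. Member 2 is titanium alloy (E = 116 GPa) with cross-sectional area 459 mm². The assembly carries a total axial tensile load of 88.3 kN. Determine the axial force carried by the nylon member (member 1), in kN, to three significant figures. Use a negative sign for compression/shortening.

3.55 kN

A_1 = 1046 mm².
Equal strain + equilibrium ⇒ each member carries load in proportion to AE: A₁E₁ = 2229000 N, A₂E₂ = 53240000 N, ΣAE = 55470000 N.
F₁ = P·A₁E₁/ΣAE = 88300·2229000/55470000 = 3548 N.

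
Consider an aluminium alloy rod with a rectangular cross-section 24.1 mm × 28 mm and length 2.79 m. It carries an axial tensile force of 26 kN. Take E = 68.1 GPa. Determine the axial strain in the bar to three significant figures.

A = 674.8 mm².
σ = N/A = 38.53 MPa; ε = σ/E = 38.53/68100 = 5.658e-04.

5.66e-04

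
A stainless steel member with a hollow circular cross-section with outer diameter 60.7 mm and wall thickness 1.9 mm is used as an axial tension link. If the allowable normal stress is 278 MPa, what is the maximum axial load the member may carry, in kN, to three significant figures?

A = 351 mm².
P_max = σ_allow · A = 278 · 351 = 97570 N = 97.57 kN.

97.6 kN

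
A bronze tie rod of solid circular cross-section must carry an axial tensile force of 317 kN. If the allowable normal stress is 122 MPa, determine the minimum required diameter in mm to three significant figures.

57.5 mm

Required area A ≥ P/σ_allow = 317000/122 = 2598 mm².
For a solid circular section, d ≥ √(4A/π) = 57.52 mm.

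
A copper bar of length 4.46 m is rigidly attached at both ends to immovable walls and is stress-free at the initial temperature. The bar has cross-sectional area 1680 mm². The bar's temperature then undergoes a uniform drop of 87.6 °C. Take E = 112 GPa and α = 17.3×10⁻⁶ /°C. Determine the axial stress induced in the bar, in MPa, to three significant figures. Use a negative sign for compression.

Free thermal expansion αLΔT = 17.3e-6 · 4460 · -87.6 = -6.759 mm.
The walls impose strain ε = −(-6.759)/4460 = 1.5155e-03; σ = Eε = 112000 · 1.5155e-03 = 169.7 MPa.

170 MPa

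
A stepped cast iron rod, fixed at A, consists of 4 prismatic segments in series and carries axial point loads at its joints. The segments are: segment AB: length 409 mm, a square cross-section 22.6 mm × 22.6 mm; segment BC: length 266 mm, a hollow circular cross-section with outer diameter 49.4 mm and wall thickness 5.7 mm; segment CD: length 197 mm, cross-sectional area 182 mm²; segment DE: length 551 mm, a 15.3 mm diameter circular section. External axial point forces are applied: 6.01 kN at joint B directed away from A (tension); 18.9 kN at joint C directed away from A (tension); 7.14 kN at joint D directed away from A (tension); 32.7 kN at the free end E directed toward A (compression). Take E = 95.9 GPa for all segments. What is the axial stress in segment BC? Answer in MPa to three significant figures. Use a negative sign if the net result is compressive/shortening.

-8.51 MPa

Internal axial forces (sectioning from the free end, tension +): N_DE = -32.7 kN, N_CD = -25.56 kN, N_BC = -6.66 kN, N_AB = -0.65 kN.
A_BC = 782.5 mm².
σ_BC = N_BC/A_BC = -6660/782.5 = -8.511 MPa.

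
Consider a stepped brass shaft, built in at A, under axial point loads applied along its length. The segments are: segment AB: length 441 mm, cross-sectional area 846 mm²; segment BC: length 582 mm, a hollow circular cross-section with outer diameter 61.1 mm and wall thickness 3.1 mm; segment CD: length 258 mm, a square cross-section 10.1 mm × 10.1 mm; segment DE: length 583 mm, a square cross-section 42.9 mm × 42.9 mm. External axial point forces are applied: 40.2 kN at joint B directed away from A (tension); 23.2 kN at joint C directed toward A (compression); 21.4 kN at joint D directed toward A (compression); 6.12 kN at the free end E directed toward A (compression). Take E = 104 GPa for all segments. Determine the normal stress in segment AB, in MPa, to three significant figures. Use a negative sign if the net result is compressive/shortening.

Internal axial forces (sectioning from the free end, tension +): N_DE = -6.12 kN, N_CD = -27.52 kN, N_BC = -50.72 kN, N_AB = -10.52 kN.
σ_AB = N_AB/A_AB = -10520/846 = -12.43 MPa.

-12.4 MPa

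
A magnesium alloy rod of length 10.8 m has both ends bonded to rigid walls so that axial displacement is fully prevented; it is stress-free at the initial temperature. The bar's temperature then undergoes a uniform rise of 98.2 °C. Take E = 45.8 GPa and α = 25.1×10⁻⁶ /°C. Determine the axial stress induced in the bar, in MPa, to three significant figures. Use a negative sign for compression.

-113 MPa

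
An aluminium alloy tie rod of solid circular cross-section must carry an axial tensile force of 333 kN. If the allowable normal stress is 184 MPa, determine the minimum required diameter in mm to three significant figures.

48.0 mm

Required area A ≥ P/σ_allow = 333000/184 = 1810 mm².
For a solid circular section, d ≥ √(4A/π) = 48 mm.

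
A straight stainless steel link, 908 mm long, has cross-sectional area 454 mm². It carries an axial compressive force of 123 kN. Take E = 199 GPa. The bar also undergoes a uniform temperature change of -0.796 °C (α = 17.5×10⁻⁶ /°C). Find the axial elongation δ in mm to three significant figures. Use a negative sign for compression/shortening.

-1.25 mm

δ_mech = NL/(AE) = -123000·908/(454·199000) = -1.236 mm.
δ_thermal = αLΔT = 17.5e-6·908·-0.796 = -0.01265 mm.
δ = δ_mech + δ_thermal = -1.249 mm.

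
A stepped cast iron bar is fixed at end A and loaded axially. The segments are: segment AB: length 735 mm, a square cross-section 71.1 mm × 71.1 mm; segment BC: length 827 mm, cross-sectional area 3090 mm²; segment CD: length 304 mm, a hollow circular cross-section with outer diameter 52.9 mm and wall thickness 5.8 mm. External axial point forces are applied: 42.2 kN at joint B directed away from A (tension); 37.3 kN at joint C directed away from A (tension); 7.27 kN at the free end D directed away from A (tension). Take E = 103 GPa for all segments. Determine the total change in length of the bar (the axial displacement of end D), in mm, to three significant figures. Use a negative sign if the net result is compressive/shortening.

Internal axial forces (sectioning from the free end, tension +): N_CD = 7.27 kN, N_BC = 44.57 kN, N_AB = 86.77 kN.
A_AB = 5055 mm².
A_CD = 858.2 mm².
δ_AB = 86770·735/(5055·103000) = 0.1225 mm
δ_BC = 44570·827/(3090·103000) = 0.1158 mm
δ_CD = 7270·304/(858.2·103000) = 0.025 mm
δ = Σδ_i = 0.2633 mm.

0.263 mm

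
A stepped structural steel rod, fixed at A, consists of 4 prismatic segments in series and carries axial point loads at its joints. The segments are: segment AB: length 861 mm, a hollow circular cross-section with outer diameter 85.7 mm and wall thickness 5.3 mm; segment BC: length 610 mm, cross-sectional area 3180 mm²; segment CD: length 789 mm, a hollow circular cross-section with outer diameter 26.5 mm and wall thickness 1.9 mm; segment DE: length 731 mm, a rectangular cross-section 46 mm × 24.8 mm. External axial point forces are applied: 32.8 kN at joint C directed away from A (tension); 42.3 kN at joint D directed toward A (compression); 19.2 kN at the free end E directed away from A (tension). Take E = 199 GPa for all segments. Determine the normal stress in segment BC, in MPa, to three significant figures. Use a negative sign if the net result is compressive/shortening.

3.05 MPa

Internal axial forces (sectioning from the free end, tension +): N_DE = 19.2 kN, N_CD = -23.1 kN, N_BC = 9.7 kN, N_AB = 9.7 kN.
σ_BC = N_BC/A_BC = 9700/3180 = 3.05 MPa.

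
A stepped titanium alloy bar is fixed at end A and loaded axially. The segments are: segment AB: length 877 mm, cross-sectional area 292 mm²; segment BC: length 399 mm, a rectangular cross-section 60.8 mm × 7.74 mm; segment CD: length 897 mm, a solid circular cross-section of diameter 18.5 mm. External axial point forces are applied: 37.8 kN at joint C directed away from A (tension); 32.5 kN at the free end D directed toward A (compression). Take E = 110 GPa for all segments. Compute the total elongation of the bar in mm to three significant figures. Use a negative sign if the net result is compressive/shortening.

Internal axial forces (sectioning from the free end, tension +): N_CD = -32.5 kN, N_BC = 5.3 kN, N_AB = 5.3 kN.
A_BC = 470.6 mm².
A_CD = 268.8 mm².
δ_AB = 5300·877/(292·110000) = 0.1447 mm
δ_BC = 5300·399/(470.6·110000) = 0.04085 mm
δ_CD = -32500·897/(268.8·110000) = -0.9859 mm
δ = Σδ_i = -0.8004 mm.

-0.800 mm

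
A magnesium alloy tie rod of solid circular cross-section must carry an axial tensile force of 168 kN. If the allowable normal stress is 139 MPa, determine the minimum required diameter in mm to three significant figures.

39.2 mm

Required area A ≥ P/σ_allow = 168000/139 = 1209 mm².
For a solid circular section, d ≥ √(4A/π) = 39.23 mm.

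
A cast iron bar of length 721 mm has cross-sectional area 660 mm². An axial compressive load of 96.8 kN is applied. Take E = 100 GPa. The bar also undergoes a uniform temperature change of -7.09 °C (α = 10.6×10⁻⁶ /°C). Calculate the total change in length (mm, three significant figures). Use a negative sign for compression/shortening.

δ_mech = NL/(AE) = -96800·721/(660·100000) = -1.057 mm.
δ_thermal = αLΔT = 10.6e-6·721·-7.09 = -0.05419 mm.
δ = δ_mech + δ_thermal = -1.112 mm.

-1.11 mm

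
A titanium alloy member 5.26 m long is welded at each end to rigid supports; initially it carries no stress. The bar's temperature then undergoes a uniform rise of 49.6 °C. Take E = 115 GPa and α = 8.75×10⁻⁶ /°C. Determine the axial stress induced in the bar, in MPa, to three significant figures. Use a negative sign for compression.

-49.9 MPa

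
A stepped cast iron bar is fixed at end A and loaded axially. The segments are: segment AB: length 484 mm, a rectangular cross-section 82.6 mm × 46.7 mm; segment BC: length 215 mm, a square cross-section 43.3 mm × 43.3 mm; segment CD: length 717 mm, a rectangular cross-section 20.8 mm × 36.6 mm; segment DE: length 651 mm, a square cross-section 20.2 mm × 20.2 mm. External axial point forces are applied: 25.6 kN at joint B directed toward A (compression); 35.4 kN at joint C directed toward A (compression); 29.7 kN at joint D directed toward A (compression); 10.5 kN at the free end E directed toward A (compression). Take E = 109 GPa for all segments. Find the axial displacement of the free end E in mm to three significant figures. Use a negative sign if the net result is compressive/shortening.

-0.697 mm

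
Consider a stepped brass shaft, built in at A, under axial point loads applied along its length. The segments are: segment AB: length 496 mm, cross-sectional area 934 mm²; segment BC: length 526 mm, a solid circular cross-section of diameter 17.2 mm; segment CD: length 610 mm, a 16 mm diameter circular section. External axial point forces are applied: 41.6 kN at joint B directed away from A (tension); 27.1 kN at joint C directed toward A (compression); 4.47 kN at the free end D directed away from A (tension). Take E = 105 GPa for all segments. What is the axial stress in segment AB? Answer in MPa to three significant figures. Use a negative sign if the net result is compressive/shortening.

20.3 MPa

Internal axial forces (sectioning from the free end, tension +): N_CD = 4.47 kN, N_BC = -22.63 kN, N_AB = 18.97 kN.
σ_AB = N_AB/A_AB = 18970/934 = 20.31 MPa.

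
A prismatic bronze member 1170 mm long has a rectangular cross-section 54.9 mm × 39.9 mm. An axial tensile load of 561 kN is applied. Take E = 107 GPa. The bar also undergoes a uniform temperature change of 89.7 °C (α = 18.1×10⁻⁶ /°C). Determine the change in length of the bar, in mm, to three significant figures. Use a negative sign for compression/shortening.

4.70 mm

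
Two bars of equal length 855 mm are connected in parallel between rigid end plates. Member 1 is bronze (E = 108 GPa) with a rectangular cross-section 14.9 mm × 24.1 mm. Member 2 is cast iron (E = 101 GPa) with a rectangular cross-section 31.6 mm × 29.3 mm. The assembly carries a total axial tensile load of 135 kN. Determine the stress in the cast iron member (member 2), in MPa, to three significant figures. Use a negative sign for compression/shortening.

103 MPa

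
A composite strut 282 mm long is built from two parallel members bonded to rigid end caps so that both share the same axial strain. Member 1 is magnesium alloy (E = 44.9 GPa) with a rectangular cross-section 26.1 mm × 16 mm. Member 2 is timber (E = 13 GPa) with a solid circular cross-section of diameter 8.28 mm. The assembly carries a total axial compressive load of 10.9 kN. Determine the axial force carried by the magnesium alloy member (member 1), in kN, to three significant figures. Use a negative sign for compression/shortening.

-10.5 kN

A_1 = 417.6 mm².
A_2 = 53.85 mm².
Equal strain + equilibrium ⇒ each member carries load in proportion to AE: A₁E₁ = 18750000 N, A₂E₂ = 700000 N, ΣAE = 19450000 N.
F₁ = P·A₁E₁/ΣAE = -10900·18750000/19450000 = -10510 N.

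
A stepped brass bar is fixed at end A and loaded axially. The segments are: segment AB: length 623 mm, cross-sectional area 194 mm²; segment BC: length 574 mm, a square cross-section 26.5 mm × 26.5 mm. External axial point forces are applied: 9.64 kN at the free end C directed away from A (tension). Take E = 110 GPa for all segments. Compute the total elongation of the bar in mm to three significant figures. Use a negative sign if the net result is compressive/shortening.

Internal axial forces (sectioning from the free end, tension +): N_BC = 9.64 kN, N_AB = 9.64 kN.
A_BC = 702.2 mm².
δ_AB = 9640·623/(194·110000) = 0.2814 mm
δ_BC = 9640·574/(702.2·110000) = 0.07163 mm
δ = Σδ_i = 0.3531 mm.

0.353 mm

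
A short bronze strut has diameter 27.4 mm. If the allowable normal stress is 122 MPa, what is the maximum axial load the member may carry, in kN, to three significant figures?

71.9 kN

A = 589.6 mm².
P_max = σ_allow · A = 122 · 589.6 = 71940 N = 71.94 kN.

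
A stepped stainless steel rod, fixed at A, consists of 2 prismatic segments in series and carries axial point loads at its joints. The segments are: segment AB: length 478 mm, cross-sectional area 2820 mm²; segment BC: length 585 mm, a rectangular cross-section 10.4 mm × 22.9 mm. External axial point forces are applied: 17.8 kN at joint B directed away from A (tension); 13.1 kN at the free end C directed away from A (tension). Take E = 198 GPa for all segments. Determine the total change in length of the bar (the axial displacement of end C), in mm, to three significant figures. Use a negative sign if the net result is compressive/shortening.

0.189 mm

Internal axial forces (sectioning from the free end, tension +): N_BC = 13.1 kN, N_AB = 30.9 kN.
A_BC = 238.2 mm².
δ_AB = 30900·478/(2820·198000) = 0.02645 mm
δ_BC = 13100·585/(238.2·198000) = 0.1625 mm
δ = Σδ_i = 0.189 mm.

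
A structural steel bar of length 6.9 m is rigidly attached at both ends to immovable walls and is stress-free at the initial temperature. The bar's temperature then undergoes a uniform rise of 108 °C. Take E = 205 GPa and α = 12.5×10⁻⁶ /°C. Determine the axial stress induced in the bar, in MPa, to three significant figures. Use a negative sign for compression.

-277 MPa

Free thermal expansion αLΔT = 12.5e-6 · 6900 · 108 = 9.315 mm.
The walls impose strain ε = −(9.315)/6900 = -1.3500e-03; σ = Eε = 205000 · -1.3500e-03 = -276.7 MPa.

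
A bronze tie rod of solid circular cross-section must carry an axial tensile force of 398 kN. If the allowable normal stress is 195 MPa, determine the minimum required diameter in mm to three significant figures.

51.0 mm

Required area A ≥ P/σ_allow = 398000/195 = 2041 mm².
For a solid circular section, d ≥ √(4A/π) = 50.98 mm.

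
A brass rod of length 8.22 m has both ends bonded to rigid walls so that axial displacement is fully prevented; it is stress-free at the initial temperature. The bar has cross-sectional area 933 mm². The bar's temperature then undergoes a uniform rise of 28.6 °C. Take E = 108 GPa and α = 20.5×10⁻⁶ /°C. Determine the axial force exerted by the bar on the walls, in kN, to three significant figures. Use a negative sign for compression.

-59.1 kN

Free thermal expansion αLΔT = 20.5e-6 · 8220 · 28.6 = 4.819 mm.
The walls impose strain ε = −(4.819)/8220 = -5.8630e-04; σ = Eε = 108000 · -5.8630e-04 = -63.32 MPa.
Wall reaction R = σ·A = -63.32·933 = -59080 N = -59.08 kN.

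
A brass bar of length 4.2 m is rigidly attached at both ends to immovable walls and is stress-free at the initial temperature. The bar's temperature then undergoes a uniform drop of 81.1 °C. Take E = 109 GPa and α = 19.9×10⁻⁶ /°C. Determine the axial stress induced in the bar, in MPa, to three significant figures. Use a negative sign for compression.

Free thermal expansion αLΔT = 19.9e-6 · 4200 · -81.1 = -6.778 mm.
The walls impose strain ε = −(-6.778)/4200 = 1.6139e-03; σ = Eε = 109000 · 1.6139e-03 = 175.9 MPa.

176 MPa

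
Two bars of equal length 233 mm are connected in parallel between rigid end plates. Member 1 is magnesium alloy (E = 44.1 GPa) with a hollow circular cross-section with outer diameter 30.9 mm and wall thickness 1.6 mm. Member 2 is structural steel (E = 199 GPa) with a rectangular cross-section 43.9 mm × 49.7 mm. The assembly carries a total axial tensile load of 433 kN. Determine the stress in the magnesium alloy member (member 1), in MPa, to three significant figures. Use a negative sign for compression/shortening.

43.3 MPa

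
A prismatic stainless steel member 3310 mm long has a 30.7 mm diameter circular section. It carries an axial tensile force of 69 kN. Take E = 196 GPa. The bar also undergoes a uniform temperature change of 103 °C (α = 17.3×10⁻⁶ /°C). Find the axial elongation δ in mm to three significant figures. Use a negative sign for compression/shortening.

A = 740.2 mm².
δ_mech = NL/(AE) = 69000·3310/(740.2·196000) = 1.574 mm.
δ_thermal = αLΔT = 17.3e-6·3310·103 = 5.898 mm.
δ = δ_mech + δ_thermal = 7.472 mm.

7.47 mm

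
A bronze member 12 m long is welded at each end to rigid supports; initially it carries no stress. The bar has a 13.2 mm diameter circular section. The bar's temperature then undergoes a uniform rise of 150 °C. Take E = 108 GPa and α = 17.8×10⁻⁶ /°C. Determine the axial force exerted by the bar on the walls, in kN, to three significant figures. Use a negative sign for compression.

-39.5 kN

Free thermal expansion αLΔT = 17.8e-6 · 12000 · 150 = 32.04 mm.
The walls impose strain ε = −(32.04)/12000 = -2.6700e-03; σ = Eε = 108000 · -2.6700e-03 = -288.4 MPa.
Wall reaction R = σ·A = -288.4·136.8 = -39460 N = -39.46 kN.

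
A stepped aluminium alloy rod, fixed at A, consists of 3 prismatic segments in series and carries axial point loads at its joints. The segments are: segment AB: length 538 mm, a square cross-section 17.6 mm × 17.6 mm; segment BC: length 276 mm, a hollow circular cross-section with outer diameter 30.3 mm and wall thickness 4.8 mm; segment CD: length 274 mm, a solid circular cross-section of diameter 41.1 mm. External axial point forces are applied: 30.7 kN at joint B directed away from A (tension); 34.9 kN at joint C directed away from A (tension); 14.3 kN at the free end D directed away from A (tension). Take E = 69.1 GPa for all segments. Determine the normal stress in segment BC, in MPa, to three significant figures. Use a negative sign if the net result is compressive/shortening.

128 MPa

Internal axial forces (sectioning from the free end, tension +): N_CD = 14.3 kN, N_BC = 49.2 kN, N_AB = 79.9 kN.
A_BC = 384.5 mm².
σ_BC = N_BC/A_BC = 49200/384.5 = 127.9 MPa.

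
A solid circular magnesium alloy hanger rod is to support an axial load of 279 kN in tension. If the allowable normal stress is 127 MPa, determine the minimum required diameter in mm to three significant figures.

Required area A ≥ P/σ_allow = 279000/127 = 2197 mm².
For a solid circular section, d ≥ √(4A/π) = 52.89 mm.

52.9 mm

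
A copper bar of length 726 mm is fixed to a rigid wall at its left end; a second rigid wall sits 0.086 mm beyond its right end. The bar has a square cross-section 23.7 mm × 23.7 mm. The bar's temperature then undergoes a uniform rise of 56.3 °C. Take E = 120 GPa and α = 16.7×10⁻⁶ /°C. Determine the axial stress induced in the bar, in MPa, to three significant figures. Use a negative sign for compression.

Free thermal expansion αLΔT = 16.7e-6 · 726 · 56.3 = 0.6826 mm.
The walls engage after the gap closes; constrained expansion = 0.6826 − 0.086 = 0.5966 mm.
The walls impose strain ε = −(0.5966)/726 = -8.2175e-04; σ = Eε = 120000 · -8.2175e-04 = -98.61 MPa.

-98.6 MPa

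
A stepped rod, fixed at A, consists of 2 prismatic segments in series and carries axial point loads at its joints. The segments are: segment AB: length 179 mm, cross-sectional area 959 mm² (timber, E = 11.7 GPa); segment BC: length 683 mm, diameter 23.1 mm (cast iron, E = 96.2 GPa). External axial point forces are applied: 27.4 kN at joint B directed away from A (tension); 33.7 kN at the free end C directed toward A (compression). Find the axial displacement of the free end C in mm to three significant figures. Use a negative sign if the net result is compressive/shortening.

-0.671 mm

Internal axial forces (sectioning from the free end, tension +): N_BC = -33.7 kN, N_AB = -6.3 kN.
A_BC = 419.1 mm².
δ_AB = -6300·179/(959·11700) = -0.1005 mm
δ_BC = -33700·683/(419.1·96200) = -0.5709 mm
δ = Σδ_i = -0.6714 mm.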